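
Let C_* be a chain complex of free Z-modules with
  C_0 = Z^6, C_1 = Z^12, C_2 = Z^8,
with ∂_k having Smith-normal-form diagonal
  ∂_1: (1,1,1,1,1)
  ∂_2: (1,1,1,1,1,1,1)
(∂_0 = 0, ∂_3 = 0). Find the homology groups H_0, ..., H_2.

H_0 ≅ Z,  H_1 = 0,  H_2 ≅ Z.

H_0: b_0 = 6 − 0 − 5 = 1; torsion from ∂_1 factors > 1: none. So H_0 ≅ Z.
H_1: b_1 = 12 − 5 − 7 = 0; torsion from ∂_2 factors > 1: none. So H_1 ≅ 0.
H_2: b_2 = 8 − 7 − 0 = 1; torsion from ∂_3 factors > 1: none. So H_2 ≅ Z.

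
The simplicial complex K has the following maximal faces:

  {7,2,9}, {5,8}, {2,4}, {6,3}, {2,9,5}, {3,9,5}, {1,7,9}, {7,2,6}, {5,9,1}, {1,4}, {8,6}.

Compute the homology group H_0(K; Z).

H_0 = Z.

Order the vertices as 1 < 2 < 3 < 4 < 5 < 6 < 7 < 8 < 9. Listing each simplex with vertices in this order, K has dimension 2 with simplices:

  0-simplices (9): [1], [2], [3], [4], [5], [6], [7], [8], [9]
  1-simplices (17): [1,4], [1,5], [1,7], [1,9], [2,4], [2,5], [2,6], [2,7], [2,9], [3,5], [3,6], [3,9], [5,8], [5,9], [6,7], [6,8], [7,9]
  2-simplices (6): [1,5,9], [1,7,9], [2,5,9], [2,6,7], [2,7,9], [3,5,9]

so the chain groups are C_0 ≅ Z^9, C_1 ≅ Z^17, C_2 ≅ Z^6.

The boundary map ∂_1: C_1 → C_0 sends each edge [p,q] (with p < q) to q − p. For instance
  ∂[3,9] = [9] − [3].
This gives a 9×17 integer matrix of rank 8; reducing to Smith normal form yields diagonal entries (1,1,1,1,1,1,1,1).

Boundary ∂_2: C_2 → C_1 sends each 2-simplex [p,q,r] to [q,r] − [p,r] + [p,q]. For instance
  ∂[1,5,9] = [5,9] − [1,9] + [1,5],
  ∂[2,6,7] = [6,7] − [2,7] + [2,6].
As a 17×6 matrix over Z this has rank 6, with invariant factors (1,1,1,1,1,1).

Computing H_k = (kernel of ∂_k) / (image of ∂_{k+1}):

  H_0: rank C_0 − rank ∂_1 = 9 − 8 = 1, and the invariant factors of ∂_1 are all 1, so H_0 ≅ Z.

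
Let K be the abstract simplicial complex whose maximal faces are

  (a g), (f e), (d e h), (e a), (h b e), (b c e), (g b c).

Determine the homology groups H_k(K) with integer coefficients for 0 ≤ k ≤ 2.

K has 8 vertices, 12 edges, 4 triangles.
rank ∂_0 = 0, rank ∂_1 = 7 ⇒ b_0 = 8 − 0 − 7 = 1; all invariant factors of ∂_1 are 1 so no torsion. So H_0 ≅ Z.
rank ∂_1 = 7, rank ∂_2 = 4 ⇒ b_1 = 12 − 7 − 4 = 1; all invariant factors of ∂_2 are 1 so no torsion. So H_1 ≅ Z.
rank ∂_2 = 4, rank ∂_3 = 0 ⇒ b_2 = 4 − 4 − 0 = 0. So H_2 ≅ 0.

H_0 = Z,  H_1 = Z,  H_2 = 0.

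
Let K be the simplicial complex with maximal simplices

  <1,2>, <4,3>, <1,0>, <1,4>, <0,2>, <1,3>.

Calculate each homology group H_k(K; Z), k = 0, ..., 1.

H_0 = Z,  H_1 = Z^2.

Fix the vertex order 0 < 1 < 2 < 3 < 4 and write every simplex with vertices in increasing order. Then dim K = 1 and the simplices of K are:

  0-simplices (5): [0], [1], [2], [3], [4]
  1-simplices (6): [0,1], [0,2], [1,2], [1,3], [1,4], [3,4]

giving chain groups C_0 ≅ Z^5, C_1 ≅ Z^6.

Boundary ∂_1: C_1 → C_0 is given by ∂[p,q] = [q] − [p]. For instance
  ∂[0,1] = [1] − [0].
As a 5×6 matrix over Z this has rank 4, with invariant factors (1,1,1,1).

Reading off H_k = ker ∂_k / im ∂_{k+1}:

  H_0: rank C_0 − rank ∂_1 = 5 − 4 = 1, and the invariant factors of ∂_1 are all 1, so H_0 ≅ Z.
  H_1: rank ker ∂_1 − rank ∂_2 = (6 − 4) − 0 = 2, and there is no ∂_2, so H_1 ≅ Z^2.

As a check, the Euler characteristic is 5 − 6 = -1, which agrees with 1 − 2 = -1.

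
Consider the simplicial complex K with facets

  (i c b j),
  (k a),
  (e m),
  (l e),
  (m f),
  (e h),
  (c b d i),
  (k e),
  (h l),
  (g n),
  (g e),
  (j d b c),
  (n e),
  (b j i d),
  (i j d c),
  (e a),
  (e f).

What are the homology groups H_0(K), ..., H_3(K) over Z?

H_0 ≅ Z^2,  H_1 ≅ Z^4,  H_2 = 0,  H_3 ≅ Z.

K has 14 vertices, 22 edges, 10 triangles, 5 3-simplices.
rank ∂_0 = 0, rank ∂_1 = 12 ⇒ b_0 = 14 − 0 − 12 = 2; all invariant factors of ∂_1 are 1 so no torsion. So H_0 ≅ Z^2.
rank ∂_1 = 12, rank ∂_2 = 6 ⇒ b_1 = 22 − 12 − 6 = 4; all invariant factors of ∂_2 are 1 so no torsion. So H_1 ≅ Z^4.
rank ∂_2 = 6, rank ∂_3 = 4 ⇒ b_2 = 10 − 6 − 4 = 0; all invariant factors of ∂_3 are 1 so no torsion. So H_2 ≅ 0.
rank ∂_3 = 4, rank ∂_4 = 0 ⇒ b_3 = 5 − 4 − 0 = 1. So H_3 ≅ Z.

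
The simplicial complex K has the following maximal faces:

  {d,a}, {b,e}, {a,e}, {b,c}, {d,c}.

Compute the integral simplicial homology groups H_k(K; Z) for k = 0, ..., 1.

Order the vertices as a < b < c < d < e. Listing each simplex with vertices in this order, K has dimension 1 with simplices:

  0-simplices (5): a, b, c, d, e
  1-simplices (5): ad, ae, bc, be, cd

giving chain groups C_0 ≅ Z^5, C_1 ≅ Z^5.

Boundary ∂_1: C_1 → C_0 maps an edge to its endpoints' difference, ∂[p,q] = q − p. For instance
  ∂ad = d − a.
The 5×5 boundary matrix has rank 4 and Smith normal form diag(1,1,1,1).

Now H_k = ker ∂_k / im ∂_{k+1}, so:

  H_0: rank C_0 − rank ∂_1 = 5 − 4 = 1, and the invariant factors of ∂_1 are all 1, so H_0 ≅ Z.
  H_1: rank ker ∂_1 − rank ∂_2 = (5 − 4) − 0 = 1, and there is no ∂_2, so H_1 ≅ Z.

As a check, the Euler characteristic is 5 − 5 = 0, which agrees with 1 − 1 = 0.

H_0 = Z,  H_1 = Z.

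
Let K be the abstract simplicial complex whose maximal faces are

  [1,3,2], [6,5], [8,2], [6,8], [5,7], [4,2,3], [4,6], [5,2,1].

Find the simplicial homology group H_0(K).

H_0 ≅ Z.

K has 8 vertices, 12 edges, 3 triangles.
rank ∂_0 = 0, rank ∂_1 = 7 ⇒ b_0 = 8 − 0 − 7 = 1; all invariant factors of ∂_1 are 1 so no torsion. So H_0 = Z.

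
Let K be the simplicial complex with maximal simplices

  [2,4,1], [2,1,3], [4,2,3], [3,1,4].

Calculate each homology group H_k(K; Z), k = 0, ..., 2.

Fix the vertex order 1 < 2 < 3 < 4 and write every simplex with vertices in increasing order. Then dim K = 2 and the simplices of K are:

  0-simplices (4): [1], [2], [3], [4]
  1-simplices (6): [1,2], [1,3], [1,4], [2,3], [2,4], [3,4]
  2-simplices (4): [1,2,3], [1,2,4], [1,3,4], [2,3,4]

so the chain groups are C_0 ≅ Z^4, C_1 ≅ Z^6, C_2 ≅ Z^4.

Boundary ∂_1: C_1 → C_0 is given by ∂[p,q] = [q] − [p]. For instance
  ∂[2,3] = [3] − [2].
The resulting 4×6 matrix has rank 3, and its Smith normal form has invariant factors (1,1,1).

The boundary map ∂_2: C_2 → C_1 acts by ∂[p,q,r] = [q,r] − [p,r] + [p,q]. For instance
  ∂[2,3,4] = [3,4] − [2,4] + [2,3],
  ∂[1,2,3] = [2,3] − [1,3] + [1,2].
This gives a 6×4 integer matrix of rank 3; reducing to Smith normal form yields diagonal entries (1,1,1).

Computing H_k = (kernel of ∂_k) / (image of ∂_{k+1}):

  H_0: rank C_0 − rank ∂_1 = 4 − 3 = 1, and the invariant factors of ∂_1 are all 1, so H_0 = Z.
  H_1: rank ker ∂_1 − rank ∂_2 = (6 − 3) − 3 = 0, and the invariant factors of ∂_2 are all 1, so H_1 = 0.
  H_2: rank ker ∂_2 − rank ∂_3 = (4 − 3) − 0 = 1, and there is no ∂_3, so H_2 = Z.

As a check, the Euler characteristic is 4 − 6 + 4 = 2, which agrees with 1 − 0 + 1 = 2.

H_0 = Z,  H_1 = 0,  H_2 = Z.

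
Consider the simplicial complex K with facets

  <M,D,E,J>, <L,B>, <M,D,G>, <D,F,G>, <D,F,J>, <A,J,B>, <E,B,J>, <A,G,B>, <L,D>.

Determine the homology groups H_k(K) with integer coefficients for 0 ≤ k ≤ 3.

We work with the vertex ordering A < B < D < E < F < G < J < L < M. The simplices of K, each written with vertices in increasing order, are:

  0-simplices (9): A, B, D, E, F, G, J, L, M
  1-simplices (19): AB, AG, AJ, BE, BG, BJ, BL, DE, DF, DG, DJ, DL, DM, EJ, EM, FG, FJ, GM, JM
  2-simplices (10): ABG, ABJ, BEJ, DEJ, DEM, DFG, DFJ, DGM, DJM, EJM
  3-simplices (1): DEJM

so the chain groups are C_0 ≅ Z^9, C_1 ≅ Z^19, C_2 ≅ Z^10, C_3 ≅ Z^1.

∂_1: C_1 → C_0 is given by ∂[p,q] = [q] − [p]. For instance
  ∂FG = G − F.
As a 9×19 matrix over Z this has rank 8, with invariant factors (1,1,1,1,1,1,1,1).

The boundary map ∂_2: C_2 → C_1 sends each 2-simplex [p,q,r] to [q,r] − [p,r] + [p,q]. For instance
  ∂DFG = FG − DG + DF,
  ∂DGM = GM − DM + DG.
The resulting 19×10 matrix has rank 9, and its Smith normal form has invariant factors (1,1,1,1,1,1,1,1,1).

The boundary map ∂_3: C_3 → C_2 sends each 3-simplex σ to the alternating sum Σ_i (−1)^i (σ with its i-th vertex removed). For instance
  ∂DEJM = EJM − DJM + DEM − DEJ.
As a 10×1 matrix over Z this has rank 1, with invariant factors (1).

Computing H_k = (kernel of ∂_k) / (image of ∂_{k+1}):

  H_0: rank C_0 − rank ∂_1 = 9 − 8 = 1, and the invariant factors of ∂_1 are all 1, so H_0 ≅ Z.
  H_1: rank ker ∂_1 − rank ∂_2 = (19 − 8) − 9 = 2, and the invariant factors of ∂_2 are all 1, so H_1 ≅ Z^2.
  H_2: rank ker ∂_2 − rank ∂_3 = (10 − 9) − 1 = 0, and the invariant factors of ∂_3 are all 1, so H_2 ≅ 0.
  H_3: rank ker ∂_3 − rank ∂_4 = (1 − 1) − 0 = 0, and there is no ∂_4, so H_3 ≅ 0.

As a check, the Euler characteristic is 9 − 19 + 10 − 1 = -1, which agrees with 1 − 2 + 0 − 0 = -1.

H_0 = Z,  H_1 = Z^2,  H_2 = 0,  H_3 = 0.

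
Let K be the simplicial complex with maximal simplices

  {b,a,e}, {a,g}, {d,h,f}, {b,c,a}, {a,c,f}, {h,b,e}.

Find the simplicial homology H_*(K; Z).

K has 8 vertices, 13 edges, 5 triangles.
rank ∂_0 = 0, rank ∂_1 = 7 ⇒ b_0 = 8 − 0 − 7 = 1; all invariant factors of ∂_1 are 1 so no torsion. So H_0 ≅ Z.
rank ∂_1 = 7, rank ∂_2 = 5 ⇒ b_1 = 13 − 7 − 5 = 1; all invariant factors of ∂_2 are 1 so no torsion. So H_1 ≅ Z.
rank ∂_2 = 5, rank ∂_3 = 0 ⇒ b_2 = 5 − 5 − 0 = 0. So H_2 ≅ 0.

H_0 = Z,  H_1 = Z,  H_2 = 0.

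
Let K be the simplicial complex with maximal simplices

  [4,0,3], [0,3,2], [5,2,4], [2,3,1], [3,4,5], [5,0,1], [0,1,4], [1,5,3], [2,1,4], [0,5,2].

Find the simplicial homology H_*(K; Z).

Fix the vertex order 0 < 1 < 2 < 3 < 4 < 5 and write every simplex with vertices in increasing order. Then dim K = 2 and the simplices of K are:

  0-simplices (6): [0], [1], [2], [3], [4], [5]
  1-simplices (15): [0,1], [0,2], [0,3], [0,4], [0,5], [1,2], [1,3], [1,4], [1,5], [2,3], [2,4], [2,5], [3,4], [3,5], [4,5]
  2-simplices (10): [0,1,4], [0,1,5], [0,2,3], [0,2,5], [0,3,4], [1,2,3], [1,2,4], [1,3,5], [2,4,5], [3,4,5]

so the chain groups are C_0 ≅ Z^6, C_1 ≅ Z^15, C_2 ≅ Z^10.

Boundary ∂_1: C_1 → C_0 sends each edge [p,q] (with p < q) to q − p.
The resulting 6×15 matrix has rank 5, and its Smith normal form has invariant factors (1,1,1,1,1).

Boundary ∂_2: C_2 → C_1 sends each 2-simplex [p,q,r] to [q,r] − [p,r] + [p,q]. For instance
  ∂[0,1,4] = [1,4] − [0,4] + [0,1],
  ∂[1,2,3] = [2,3] − [1,3] + [1,2].
As a 15×10 matrix over Z this has rank 10, with invariant factors (1,1,1,1,1,1,1,1,1,2).

From H_k ≅ ker(∂_k) / im(∂_{k+1}) we obtain:

  H_0: rank C_0 − rank ∂_1 = 6 − 5 = 1, and the invariant factors of ∂_1 are all 1, so H_0 ≅ Z.
  H_1: rank ker ∂_1 − rank ∂_2 = (15 − 5) − 10 = 0, and ∂_2 has invariant factor 2 > 1, so H_1 ≅ Z_2.
  H_2: rank ker ∂_2 − rank ∂_3 = (10 − 10) − 0 = 0, and there is no ∂_3, so H_2 ≅ 0.

H_0 ≅ Z,  H_1 ≅ Z_2,  H_2 = 0.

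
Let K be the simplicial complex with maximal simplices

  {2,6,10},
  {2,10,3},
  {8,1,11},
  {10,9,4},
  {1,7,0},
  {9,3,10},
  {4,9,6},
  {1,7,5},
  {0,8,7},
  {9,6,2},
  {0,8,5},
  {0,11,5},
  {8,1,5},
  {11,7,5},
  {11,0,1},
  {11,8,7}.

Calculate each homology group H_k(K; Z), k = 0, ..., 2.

H_0 ≅ Z^2,  H_1 ≅ Z ⊕ Z/2,  H_2 = 0.

K has 12 vertices, 27 edges, 16 triangles.
rank ∂_0 = 0, rank ∂_1 = 10 ⇒ b_0 = 12 − 0 − 10 = 2; all invariant factors of ∂_1 are 1 so no torsion. So H_0 ≅ Z^2.
rank ∂_1 = 10, rank ∂_2 = 16 ⇒ b_1 = 27 − 10 − 16 = 1; ∂_2 has invariant factor(s) [2] giving torsion. So H_1 ≅ Z ⊕ Z/2.
rank ∂_2 = 16, rank ∂_3 = 0 ⇒ b_2 = 16 − 16 − 0 = 0. So H_2 ≅ 0.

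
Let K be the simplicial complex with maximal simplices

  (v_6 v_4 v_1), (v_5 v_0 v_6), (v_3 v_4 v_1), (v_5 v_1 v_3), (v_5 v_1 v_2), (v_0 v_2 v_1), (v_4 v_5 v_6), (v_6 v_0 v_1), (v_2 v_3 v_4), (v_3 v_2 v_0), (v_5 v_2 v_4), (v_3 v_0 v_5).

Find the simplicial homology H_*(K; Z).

Take the total order v_0 < v_1 < v_2 < v_3 < v_4 < v_5 < v_6 on the vertex set. Then K (dimension 2) consists of the simplices:

  0-simplices (7): [v_0], [v_1], [v_2], [v_3], [v_4], [v_5], [v_6]
  1-simplices (18): (18 of them)
  2-simplices (12): (12 of them)

so the chain groups are C_0 ≅ Z^7, C_1 ≅ Z^18, C_2 ≅ Z^12.

Boundary ∂_1: C_1 → C_0 sends each edge [p,q] (with p < q) to q − p.
The resulting 7×18 matrix has rank 6, and its Smith normal form has invariant factors (1,1,1,1,1,1).

∂_2: C_2 → C_1 maps a triangle to the signed sum of its edges. For instance
  ∂[v_1,v_4,v_6] = [v_4,v_6] − [v_1,v_6] + [v_1,v_4],
  ∂[v_4,v_5,v_6] = [v_5,v_6] − [v_4,v_6] + [v_4,v_5].
As a 18×12 matrix over Z this has rank 12, with invariant factors (1,1,1,1,1,1,1,1,1,1,1,2).

Reading off H_k = ker ∂_k / im ∂_{k+1}:

  H_0: rank C_0 − rank ∂_1 = 7 − 6 = 1, and the invariant factors of ∂_1 are all 1, so H_0 ≅ Z.
  H_1: rank ker ∂_1 − rank ∂_2 = (18 − 6) − 12 = 0, and ∂_2 has invariant factor 2 > 1, so H_1 ≅ Z/2.
  H_2: rank ker ∂_2 − rank ∂_3 = (12 − 12) − 0 = 0, and there is no ∂_3, so H_2 ≅ 0.

As a check, the Euler characteristic is 7 − 18 + 12 = 1, which agrees with 1 − 0 + 0 = 1.
(K is a triangulation of the real projective plane RP^2.)

H_0 = Z,  H_1 = Z/2,  H_2 = 0.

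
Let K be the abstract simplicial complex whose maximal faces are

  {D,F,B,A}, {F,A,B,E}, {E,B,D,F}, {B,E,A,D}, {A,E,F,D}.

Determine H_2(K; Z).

H_2 = 0.

Take the total order A < B < D < E < F on the vertex set. Then K (dimension 3) consists of the simplices:

  0-simplices (5): A, B, D, E, F
  1-simplices (10): AB, AD, AE, AF, BD, BE, BF, DE, DF, EF
  2-simplices (10): ABD, ABE, ABF, ADE, ADF, AEF, BDE, BDF, BEF, DEF
  3-simplices (5): ABDE, ABDF, ABEF, ADEF, BDEF

so the chain groups are C_0 ≅ Z^5, C_1 ≅ Z^10, C_2 ≅ Z^10, C_3 ≅ Z^5.

Boundary ∂_1: C_1 → C_0 maps an edge to its endpoints' difference, ∂[p,q] = q − p.
This gives a 5×10 integer matrix of rank 4; reducing to Smith normal form yields diagonal entries (1,1,1,1).

Boundary ∂_2: C_2 → C_1 maps a triangle to the signed sum of its edges. For instance
  ∂ABF = BF − AF + AB,
  ∂BDE = DE − BE + BD.
As a 10×10 matrix over Z this has rank 6, with invariant factors (1,1,1,1,1,1).

∂_3: C_3 → C_2 sends each 3-simplex σ to the alternating sum Σ_i (−1)^i (σ with its i-th vertex removed). For instance
  ∂ADEF = DEF − AEF + ADF − ADE,
  ∂ABDE = BDE − ADE + ABE − ABD.
The 10×5 boundary matrix has rank 4 and Smith normal form diag(1,1,1,1).

Reading off H_k = ker ∂_k / im ∂_{k+1}:

  H_2: rank ker ∂_2 − rank ∂_3 = (10 − 6) − 4 = 0, and the invariant factors of ∂_3 are all 1, so H_2 ≅ 0.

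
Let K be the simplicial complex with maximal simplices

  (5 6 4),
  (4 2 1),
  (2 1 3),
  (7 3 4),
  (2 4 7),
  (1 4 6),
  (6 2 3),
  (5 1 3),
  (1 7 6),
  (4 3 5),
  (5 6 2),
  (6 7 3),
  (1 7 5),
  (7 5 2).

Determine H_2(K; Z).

H_2 = Z.

K has 7 vertices, 21 edges, 14 triangles.
rank ∂_2 = 13, rank ∂_3 = 0 ⇒ b_2 = 14 − 13 − 0 = 1. So H_2 ≅ Z.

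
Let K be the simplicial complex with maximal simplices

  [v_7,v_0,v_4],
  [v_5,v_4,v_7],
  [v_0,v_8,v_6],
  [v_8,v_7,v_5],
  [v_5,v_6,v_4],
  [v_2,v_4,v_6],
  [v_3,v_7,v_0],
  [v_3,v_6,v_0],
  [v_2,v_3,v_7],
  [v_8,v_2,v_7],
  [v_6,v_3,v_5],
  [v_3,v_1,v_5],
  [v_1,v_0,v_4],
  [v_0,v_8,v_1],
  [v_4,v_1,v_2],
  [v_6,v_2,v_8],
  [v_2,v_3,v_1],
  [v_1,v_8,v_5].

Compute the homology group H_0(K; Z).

Order the vertices as v_0 < v_1 < v_2 < v_3 < v_4 < v_5 < v_6 < v_7 < v_8. Listing each simplex with vertices in this order, K has dimension 2 with simplices:

  0-simplices (9): [v_0], [v_1], [v_2], [v_3], [v_4], [v_5], [v_6], [v_7], [v_8]
  1-simplices (27): (27 of them)
  2-simplices (18): (18 of them)

Hence C_0 ≅ Z^9, C_1 ≅ Z^27, C_2 ≅ Z^18.

Boundary ∂_1: C_1 → C_0 maps an edge to its endpoints' difference, ∂[p,q] = q − p. For instance
  ∂[v_1,v_3] = [v_3] − [v_1].
This gives a 9×27 integer matrix of rank 8; reducing to Smith normal form yields diagonal entries (1,1,1,1,1,1,1,1).

Boundary ∂_2: C_2 → C_1 sends each 2-simplex [p,q,r] to [q,r] − [p,r] + [p,q]. For instance
  ∂[v_4,v_5,v_6] = [v_5,v_6] − [v_4,v_6] + [v_4,v_5],
  ∂[v_3,v_5,v_6] = [v_5,v_6] − [v_3,v_6] + [v_3,v_5].
As a 27×18 matrix over Z this has rank 17, with invariant factors (1,1,1,1,1,1,1,1,1,1,1,1,1,1,1,1,1).

From H_k ≅ ker(∂_k) / im(∂_{k+1}) we obtain:

  H_0: rank C_0 − rank ∂_1 = 9 − 8 = 1, and the invariant factors of ∂_1 are all 1, so H_0 = Z.

(K is a triangulation of the torus T^2.)

H_0 = Z.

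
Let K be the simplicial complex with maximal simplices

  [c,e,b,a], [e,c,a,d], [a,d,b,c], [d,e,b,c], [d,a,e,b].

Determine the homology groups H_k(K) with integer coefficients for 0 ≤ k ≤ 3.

H_0 = Z,  H_1 = 0,  H_2 = 0,  H_3 = Z.

We work with the vertex ordering a < b < c < d < e. The simplices of K, each written with vertices in increasing order, are:

  0-simplices (5): a, b, c, d, e
  1-simplices (10): ab, ac, ad, ae, bc, bd, be, cd, ce, de
  2-simplices (10): abc, abd, abe, acd, ace, ade, bcd, bce, bde, cde
  3-simplices (5): abcd, abce, abde, acde, bcde

so the chain groups are C_0 ≅ Z^5, C_1 ≅ Z^10, C_2 ≅ Z^10, C_3 ≅ Z^5.

Boundary ∂_1: C_1 → C_0 sends each edge [p,q] (with p < q) to q − p. For instance
  ∂be = e − b.
This gives a 5×10 integer matrix of rank 4; reducing to Smith normal form yields diagonal entries (1,1,1,1).

∂_2: C_2 → C_1 sends each 2-simplex [p,q,r] to [q,r] − [p,r] + [p,q]. For instance
  ∂bcd = cd − bd + bc,
  ∂ade = de − ae + ad.
The 10×10 boundary matrix has rank 6 and Smith normal form diag(1,1,1,1,1,1).

∂_3: C_3 → C_2 sends each 3-simplex σ to the alternating sum Σ_i (−1)^i (σ with its i-th vertex removed). For instance
  ∂bcde = cde − bde + bce − bcd,
  ∂abcd = bcd − acd + abd − abc.
The resulting 10×5 matrix has rank 4, and its Smith normal form has invariant factors (1,1,1,1).

Now H_k = ker ∂_k / im ∂_{k+1}, so:

  H_0: rank C_0 − rank ∂_1 = 5 − 4 = 1, and the invariant factors of ∂_1 are all 1, so H_0 = Z.
  H_1: rank ker ∂_1 − rank ∂_2 = (10 − 4) − 6 = 0, and the invariant factors of ∂_2 are all 1, so H_1 = 0.
  H_2: rank ker ∂_2 − rank ∂_3 = (10 − 6) − 4 = 0, and the invariant factors of ∂_3 are all 1, so H_2 = 0.
  H_3: rank ker ∂_3 − rank ∂_4 = (5 − 4) − 0 = 1, and there is no ∂_4, so H_3 = Z.

(K is a triangulation of the 3-sphere S^3.)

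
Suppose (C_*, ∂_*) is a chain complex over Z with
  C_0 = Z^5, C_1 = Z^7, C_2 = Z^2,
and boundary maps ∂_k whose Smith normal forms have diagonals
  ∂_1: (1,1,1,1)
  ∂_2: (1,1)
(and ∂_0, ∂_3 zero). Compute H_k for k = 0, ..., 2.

H_0 ≅ Z,  H_1 ≅ Z,  H_2 = 0.

H_0: b_0 = 5 − 0 − 4 = 1; torsion from ∂_1 factors > 1: none. So H_0 ≅ Z.
H_1: b_1 = 7 − 4 − 2 = 1; torsion from ∂_2 factors > 1: none. So H_1 ≅ Z.
H_2: b_2 = 2 − 2 − 0 = 0; torsion from ∂_3 factors > 1: none. So H_2 ≅ 0.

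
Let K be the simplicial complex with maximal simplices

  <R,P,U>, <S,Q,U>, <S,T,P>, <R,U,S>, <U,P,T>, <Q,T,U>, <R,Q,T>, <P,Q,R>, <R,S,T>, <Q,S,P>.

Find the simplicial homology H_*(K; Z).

We work with the vertex ordering P < Q < R < S < T < U. The simplices of K, each written with vertices in increasing order, are:

  0-simplices (6): P, Q, R, S, T, U
  1-simplices (15): PQ, PR, PS, PT, PU, QR, QS, QT, QU, RS, RT, RU, ST, SU, TU
  2-simplices (10): PQR, PQS, PRU, PST, PTU, QRT, QSU, QTU, RST, RSU

Hence C_0 ≅ Z^6, C_1 ≅ Z^15, C_2 ≅ Z^10.

The boundary map ∂_1: C_1 → C_0 is given by ∂[p,q] = [q] − [p].
As a 6×15 matrix over Z this has rank 5, with invariant factors (1,1,1,1,1).

Boundary ∂_2: C_2 → C_1 sends each 2-simplex [p,q,r] to [q,r] − [p,r] + [p,q]. For instance
  ∂QTU = TU − QU + QT,
  ∂QRT = RT − QT + QR.
The resulting 15×10 matrix has rank 10, and its Smith normal form has invariant factors (1,1,1,1,1,1,1,1,1,2).

From H_k ≅ ker(∂_k) / im(∂_{k+1}) we obtain:

  H_0: rank C_0 − rank ∂_1 = 6 − 5 = 1, and the invariant factors of ∂_1 are all 1, so H_0 = Z.
  H_1: rank ker ∂_1 − rank ∂_2 = (15 − 5) − 10 = 0, and ∂_2 has invariant factor 2 > 1, so H_1 = Z/2.
  H_2: rank ker ∂_2 − rank ∂_3 = (10 − 10) − 0 = 0, and there is no ∂_3, so H_2 = 0.

(K is a triangulation of the real projective plane RP^2.)

H_0 ≅ Z,  H_1 ≅ Z/2,  H_2 = 0.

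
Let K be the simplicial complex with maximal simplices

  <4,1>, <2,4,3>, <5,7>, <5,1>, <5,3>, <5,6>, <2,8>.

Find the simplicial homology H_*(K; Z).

H_0 ≅ Z,  H_1 ≅ Z,  H_2 = 0.

K has 8 vertices, 9 edges, 1 triangle.
rank ∂_0 = 0, rank ∂_1 = 7 ⇒ b_0 = 8 − 0 − 7 = 1; all invariant factors of ∂_1 are 1 so no torsion. So H_0 = Z.
rank ∂_1 = 7, rank ∂_2 = 1 ⇒ b_1 = 9 − 7 − 1 = 1; all invariant factors of ∂_2 are 1 so no torsion. So H_1 = Z.
rank ∂_2 = 1, rank ∂_3 = 0 ⇒ b_2 = 1 − 1 − 0 = 0. So H_2 = 0.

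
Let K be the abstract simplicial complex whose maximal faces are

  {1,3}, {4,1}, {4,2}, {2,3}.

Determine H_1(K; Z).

H_1 = Z.

Order the vertices as 1 < 2 < 3 < 4. Listing each simplex with vertices in this order, K has dimension 1 with simplices:

  0-simplices (4): [1], [2], [3], [4]
  1-simplices (4): [1,3], [1,4], [2,3], [2,4]

so the chain groups are C_0 ≅ Z^4, C_1 ≅ Z^4.

Boundary ∂_1: C_1 → C_0 maps an edge to its endpoints' difference, ∂[p,q] = q − p.
This gives a 4×4 integer matrix of rank 3; reducing to Smith normal form yields diagonal entries (1,1,1).

Now H_k = ker ∂_k / im ∂_{k+1}, so:

  H_1: rank ker ∂_1 − rank ∂_2 = (4 − 3) − 0 = 1, and there is no ∂_2, so H_1 ≅ Z.

(K is a triangulation of the circle S^1.)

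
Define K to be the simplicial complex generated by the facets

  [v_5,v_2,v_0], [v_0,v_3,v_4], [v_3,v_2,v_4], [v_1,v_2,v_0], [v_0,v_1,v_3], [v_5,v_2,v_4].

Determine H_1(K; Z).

Fix the vertex order v_0 < v_1 < v_2 < v_3 < v_4 < v_5 and write every simplex with vertices in increasing order. Then dim K = 2 and the simplices of K are:

  0-simplices (6): [v_0], [v_1], [v_2], [v_3], [v_4], [v_5]
  1-simplices (12): [v_0,v_1], [v_0,v_2], [v_0,v_3], [v_0,v_4], [v_0,v_5], [v_1,v_2], [v_1,v_3], [v_2,v_3], [v_2,v_4], [v_2,v_5], [v_3,v_4], [v_4,v_5]
  2-simplices (6): [v_0,v_1,v_2], [v_0,v_1,v_3], [v_0,v_2,v_5], [v_0,v_3,v_4], [v_2,v_3,v_4], [v_2,v_4,v_5]

giving chain groups C_0 ≅ Z^6, C_1 ≅ Z^12, C_2 ≅ Z^6.

Boundary ∂_1: C_1 → C_0 is given by ∂[p,q] = [q] − [p]. For instance
  ∂[v_0,v_3] = [v_3] − [v_0].
The 6×12 boundary matrix has rank 5 and Smith normal form diag(1,1,1,1,1).

Boundary ∂_2: C_2 → C_1 maps a triangle to the signed sum of its edges. For instance
  ∂[v_2,v_3,v_4] = [v_3,v_4] − [v_2,v_4] + [v_2,v_3],
  ∂[v_0,v_2,v_5] = [v_2,v_5] − [v_0,v_5] + [v_0,v_2].
As a 12×6 matrix over Z this has rank 6, with invariant factors (1,1,1,1,1,1).

Computing H_k = (kernel of ∂_k) / (image of ∂_{k+1}):

  H_1: rank ker ∂_1 − rank ∂_2 = (12 − 5) − 6 = 1, and the invariant factors of ∂_2 are all 1, so H_1 ≅ Z.

H_1 ≅ Z.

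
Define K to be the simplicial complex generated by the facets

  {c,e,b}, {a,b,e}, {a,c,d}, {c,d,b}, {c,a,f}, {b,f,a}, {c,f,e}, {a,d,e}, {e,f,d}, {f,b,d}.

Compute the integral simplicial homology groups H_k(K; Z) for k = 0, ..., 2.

We work with the vertex ordering a < b < c < d < e < f. The simplices of K, each written with vertices in increasing order, are:

  0-simplices (6): a, b, c, d, e, f
  1-simplices (15): ab, ac, ad, ae, af, bc, bd, be, bf, cd, ce, cf, de, df, ef
  2-simplices (10): abe, abf, acd, acf, ade, bcd, bce, bdf, cef, def

so the chain groups are C_0 ≅ Z^6, C_1 ≅ Z^15, C_2 ≅ Z^10.

∂_1: C_1 → C_0 sends each edge [p,q] (with p < q) to q − p. For instance
  ∂bf = f − b.
The 6×15 boundary matrix has rank 5 and Smith normal form diag(1,1,1,1,1).

Boundary ∂_2: C_2 → C_1 acts by ∂[p,q,r] = [q,r] − [p,r] + [p,q]. For instance
  ∂acf = cf − af + ac,
  ∂acd = cd − ad + ac.
The resulting 15×10 matrix has rank 10, and its Smith normal form has invariant factors (1,1,1,1,1,1,1,1,1,2).

From H_k ≅ ker(∂_k) / im(∂_{k+1}) we obtain:

  H_0: rank C_0 − rank ∂_1 = 6 − 5 = 1, and the invariant factors of ∂_1 are all 1, so H_0 = Z.
  H_1: rank ker ∂_1 − rank ∂_2 = (15 − 5) − 10 = 0, and ∂_2 has invariant factor 2 > 1, so H_1 = Z/2Z.
  H_2: rank ker ∂_2 − rank ∂_3 = (10 − 10) − 0 = 0, and there is no ∂_3, so H_2 = 0.

As a check, the Euler characteristic is 6 − 15 + 10 = 1, which agrees with 1 − 0 + 0 = 1.

H_0 = Z,  H_1 = Z/2Z,  H_2 = 0.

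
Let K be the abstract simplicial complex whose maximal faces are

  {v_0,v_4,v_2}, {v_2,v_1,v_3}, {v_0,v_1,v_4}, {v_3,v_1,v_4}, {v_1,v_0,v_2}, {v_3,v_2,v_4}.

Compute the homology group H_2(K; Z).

H_2 ≅ Z.

Fix the vertex order v_0 < v_1 < v_2 < v_3 < v_4 and write every simplex with vertices in increasing order. Then dim K = 2 and the simplices of K are:

  0-simplices (5): [v_0], [v_1], [v_2], [v_3], [v_4]
  1-simplices (9): [v_0,v_1], [v_0,v_2], [v_0,v_4], [v_1,v_2], [v_1,v_3], [v_1,v_4], [v_2,v_3], [v_2,v_4], [v_3,v_4]
  2-simplices (6): [v_0,v_1,v_2], [v_0,v_1,v_4], [v_0,v_2,v_4], [v_1,v_2,v_3], [v_1,v_3,v_4], [v_2,v_3,v_4]

Hence C_0 ≅ Z^5, C_1 ≅ Z^9, C_2 ≅ Z^6.

∂_1: C_1 → C_0 maps an edge to its endpoints' difference, ∂[p,q] = q − p. For instance
  ∂[v_1,v_3] = [v_3] − [v_1].
This gives a 5×9 integer matrix of rank 4; reducing to Smith normal form yields diagonal entries (1,1,1,1).

∂_2: C_2 → C_1 maps a triangle to the signed sum of its edges. For instance
  ∂[v_2,v_3,v_4] = [v_3,v_4] − [v_2,v_4] + [v_2,v_3],
  ∂[v_1,v_2,v_3] = [v_2,v_3] − [v_1,v_3] + [v_1,v_2].
The 9×6 boundary matrix has rank 5 and Smith normal form diag(1,1,1,1,1).

Now H_k = ker ∂_k / im ∂_{k+1}, so:

  H_2: rank ker ∂_2 − rank ∂_3 = (6 − 5) − 0 = 1, and there is no ∂_3, so H_2 ≅ Z.

(K is a triangulation of the 2-sphere S^2.)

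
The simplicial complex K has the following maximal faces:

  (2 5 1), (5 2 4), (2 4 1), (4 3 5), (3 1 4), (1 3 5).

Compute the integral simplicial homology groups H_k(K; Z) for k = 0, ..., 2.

H_0 = Z,  H_1 = 0,  H_2 = Z.

We work with the vertex ordering 1 < 2 < 3 < 4 < 5. The simplices of K, each written with vertices in increasing order, are:

  0-simplices (5): [1], [2], [3], [4], [5]
  1-simplices (9): [1,2], [1,3], [1,4], [1,5], [2,4], [2,5], [3,4], [3,5], [4,5]
  2-simplices (6): [1,2,4], [1,2,5], [1,3,4], [1,3,5], [2,4,5], [3,4,5]

giving chain groups C_0 ≅ Z^5, C_1 ≅ Z^9, C_2 ≅ Z^6.

∂_1: C_1 → C_0 is given by ∂[p,q] = [q] − [p]. For instance
  ∂[2,5] = [5] − [2].
As a 5×9 matrix over Z this has rank 4, with invariant factors (1,1,1,1).

∂_2: C_2 → C_1 sends each 2-simplex [p,q,r] to [q,r] − [p,r] + [p,q]. For instance
  ∂[1,3,4] = [3,4] − [1,4] + [1,3],
  ∂[1,3,5] = [3,5] − [1,5] + [1,3].
This gives a 9×6 integer matrix of rank 5; reducing to Smith normal form yields diagonal entries (1,1,1,1,1).

Computing H_k = (kernel of ∂_k) / (image of ∂_{k+1}):

  H_0: rank C_0 − rank ∂_1 = 5 − 4 = 1, and the invariant factors of ∂_1 are all 1, so H_0 = Z.
  H_1: rank ker ∂_1 − rank ∂_2 = (9 − 4) − 5 = 0, and the invariant factors of ∂_2 are all 1, so H_1 = 0.
  H_2: rank ker ∂_2 − rank ∂_3 = (6 − 5) − 0 = 1, and there is no ∂_3, so H_2 = Z.

(K is a triangulation of the 2-sphere S^2.)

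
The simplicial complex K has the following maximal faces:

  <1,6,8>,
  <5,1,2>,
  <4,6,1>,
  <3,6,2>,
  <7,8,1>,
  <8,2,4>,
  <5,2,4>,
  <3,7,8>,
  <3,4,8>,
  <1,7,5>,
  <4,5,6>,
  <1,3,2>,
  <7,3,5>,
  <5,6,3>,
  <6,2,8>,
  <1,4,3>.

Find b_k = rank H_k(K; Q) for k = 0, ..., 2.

K has 8 vertices, 24 edges, 16 triangles.
rank ∂_0 = 0, rank ∂_1 = 7 ⇒ b_0 = 8 − 0 − 7 = 1; all invariant factors of ∂_1 are 1 so no torsion. So H_0 = Z.
rank ∂_1 = 7, rank ∂_2 = 15 ⇒ b_1 = 24 − 7 − 15 = 2; all invariant factors of ∂_2 are 1 so no torsion. So H_1 = Z^2.
rank ∂_2 = 15, rank ∂_3 = 0 ⇒ b_2 = 16 − 15 − 0 = 1. So H_2 = Z.

b_0 = 1, b_1 = 2, b_2 = 1.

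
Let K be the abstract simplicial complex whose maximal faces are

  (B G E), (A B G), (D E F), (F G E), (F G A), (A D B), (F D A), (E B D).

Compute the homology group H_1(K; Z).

Fix the vertex order A < B < D < E < F < G and write every simplex with vertices in increasing order. Then dim K = 2 and the simplices of K are:

  0-simplices (6): A, B, D, E, F, G
  1-simplices (12): AB, AD, AF, AG, BD, BE, BG, DE, DF, EF, EG, FG
  2-simplices (8): ABD, ABG, ADF, AFG, BDE, BEG, DEF, EFG

Hence C_0 ≅ Z^6, C_1 ≅ Z^12, C_2 ≅ Z^8.

Boundary ∂_1: C_1 → C_0 sends each edge [p,q] (with p < q) to q − p. For instance
  ∂BD = D − B.
The 6×12 boundary matrix has rank 5 and Smith normal form diag(1,1,1,1,1).

The boundary map ∂_2: C_2 → C_1 sends each 2-simplex [p,q,r] to [q,r] − [p,r] + [p,q]. For instance
  ∂ABG = BG − AG + AB,
  ∂BDE = DE − BE + BD.
This gives a 12×8 integer matrix of rank 7; reducing to Smith normal form yields diagonal entries (1,1,1,1,1,1,1).

From H_k ≅ ker(∂_k) / im(∂_{k+1}) we obtain:

  H_1: rank ker ∂_1 − rank ∂_2 = (12 − 5) − 7 = 0, and the invariant factors of ∂_2 are all 1, so H_1 ≅ 0.

H_1 ≅ 0.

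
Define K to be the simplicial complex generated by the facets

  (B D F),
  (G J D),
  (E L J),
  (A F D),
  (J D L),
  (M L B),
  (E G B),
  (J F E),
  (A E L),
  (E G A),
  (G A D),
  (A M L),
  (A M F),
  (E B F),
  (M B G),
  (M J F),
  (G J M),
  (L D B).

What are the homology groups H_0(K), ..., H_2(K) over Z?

We work with the vertex ordering A < B < D < E < F < G < J < L < M. The simplices of K, each written with vertices in increasing order, are:

  0-simplices (9): A, B, D, E, F, G, J, L, M
  1-simplices (27): AD, AE, AF, AG, AL, AM, BD, BE, BF, BG, BL, BM, DF, DG, DJ, DL, EF, EG, EJ, EL, FJ, FM, GJ, GM, JL, JM, LM
  2-simplices (18): ADF, ADG, AEG, AEL, AFM, ALM, BDF, BDL, BEF, BEG, BGM, BLM, DGJ, DJL, EFJ, EJL, FJM, GJM

giving chain groups C_0 ≅ Z^9, C_1 ≅ Z^27, C_2 ≅ Z^18.

Boundary ∂_1: C_1 → C_0 sends each edge [p,q] (with p < q) to q − p. For instance
  ∂JM = M − J.
The 9×27 boundary matrix has rank 8 and Smith normal form diag(1,1,1,1,1,1,1,1).

The boundary map ∂_2: C_2 → C_1 acts by ∂[p,q,r] = [q,r] − [p,r] + [p,q]. For instance
  ∂AEL = EL − AL + AE,
  ∂EFJ = FJ − EJ + EF.
The 27×18 boundary matrix has rank 17 and Smith normal form diag(1,1,1,1,1,1,1,1,1,1,1,1,1,1,1,1,1).

Computing H_k = (kernel of ∂_k) / (image of ∂_{k+1}):

  H_0: rank C_0 − rank ∂_1 = 9 − 8 = 1, and the invariant factors of ∂_1 are all 1, so H_0 = Z.
  H_1: rank ker ∂_1 − rank ∂_2 = (27 − 8) − 17 = 2, and the invariant factors of ∂_2 are all 1, so H_1 = Z^2.
  H_2: rank ker ∂_2 − rank ∂_3 = (18 − 17) − 0 = 1, and there is no ∂_3, so H_2 = Z.

H_0 = Z,  H_1 = Z^2,  H_2 = Z.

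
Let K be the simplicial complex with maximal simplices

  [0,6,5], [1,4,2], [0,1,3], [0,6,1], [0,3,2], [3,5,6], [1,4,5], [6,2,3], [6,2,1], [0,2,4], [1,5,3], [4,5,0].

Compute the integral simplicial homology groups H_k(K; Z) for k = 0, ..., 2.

H_0 = Z,  H_1 = Z/2Z,  H_2 = 0.

Fix the vertex order 0 < 1 < 2 < 3 < 4 < 5 < 6 and write every simplex with vertices in increasing order. Then dim K = 2 and the simplices of K are:

  0-simplices (7): [0], [1], [2], [3], [4], [5], [6]
  1-simplices (18): [0,1], [0,2], [0,3], [0,4], [0,5], [0,6], [1,2], [1,3], [1,4], [1,5], [1,6], [2,3], [2,4], [2,6], [3,5], [3,6], [4,5], [5,6]
  2-simplices (12): [0,1,3], [0,1,6], [0,2,3], [0,2,4], [0,4,5], [0,5,6], [1,2,4], [1,2,6], [1,3,5], [1,4,5], [2,3,6], [3,5,6]

Hence C_0 ≅ Z^7, C_1 ≅ Z^18, C_2 ≅ Z^12.

Boundary ∂_1: C_1 → C_0 sends each edge [p,q] (with p < q) to q − p. For instance
  ∂[1,3] = [3] − [1].
This gives a 7×18 integer matrix of rank 6; reducing to Smith normal form yields diagonal entries (1,1,1,1,1,1).

The boundary map ∂_2: C_2 → C_1 maps a triangle to the signed sum of its edges. For instance
  ∂[3,5,6] = [5,6] − [3,6] + [3,5],
  ∂[0,1,3] = [1,3] − [0,3] + [0,1].
The 18×12 boundary matrix has rank 12 and Smith normal form diag(1,1,1,1,1,1,1,1,1,1,1,2).

From H_k ≅ ker(∂_k) / im(∂_{k+1}) we obtain:

  H_0: rank C_0 − rank ∂_1 = 7 − 6 = 1, and the invariant factors of ∂_1 are all 1, so H_0 = Z.
  H_1: rank ker ∂_1 − rank ∂_2 = (18 − 6) − 12 = 0, and ∂_2 has invariant factor 2 > 1, so H_1 = Z/2Z.
  H_2: rank ker ∂_2 − rank ∂_3 = (12 − 12) − 0 = 0, and there is no ∂_3, so H_2 = 0.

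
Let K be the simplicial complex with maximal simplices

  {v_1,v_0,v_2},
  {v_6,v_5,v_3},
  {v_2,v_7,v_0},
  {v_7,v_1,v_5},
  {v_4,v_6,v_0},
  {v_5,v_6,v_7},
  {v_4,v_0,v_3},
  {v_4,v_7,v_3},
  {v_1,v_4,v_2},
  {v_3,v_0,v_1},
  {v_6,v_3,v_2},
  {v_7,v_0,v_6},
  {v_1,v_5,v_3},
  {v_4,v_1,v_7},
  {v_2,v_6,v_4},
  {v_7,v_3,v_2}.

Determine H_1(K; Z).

Fix the vertex order v_0 < v_1 < v_2 < v_3 < v_4 < v_5 < v_6 < v_7 and write every simplex with vertices in increasing order. Then dim K = 2 and the simplices of K are:

  0-simplices (8): [v_0], [v_1], [v_2], [v_3], [v_4], [v_5], [v_6], [v_7]
  1-simplices (24): (24 of them)
  2-simplices (16): (16 of them)

giving chain groups C_0 ≅ Z^8, C_1 ≅ Z^24, C_2 ≅ Z^16.

The boundary map ∂_1: C_1 → C_0 is given by ∂[p,q] = [q] − [p]. For instance
  ∂[v_4,v_7] = [v_7] − [v_4].
This gives a 8×24 integer matrix of rank 7; reducing to Smith normal form yields diagonal entries (1,1,1,1,1,1,1).

The boundary map ∂_2: C_2 → C_1 acts by ∂[p,q,r] = [q,r] − [p,r] + [p,q]. For instance
  ∂[v_1,v_5,v_7] = [v_5,v_7] − [v_1,v_7] + [v_1,v_5],
  ∂[v_3,v_5,v_6] = [v_5,v_6] − [v_3,v_6] + [v_3,v_5].
The 24×16 boundary matrix has rank 15 and Smith normal form diag(1,1,1,1,1,1,1,1,1,1,1,1,1,1,1).

Computing H_k = (kernel of ∂_k) / (image of ∂_{k+1}):

  H_1: rank ker ∂_1 − rank ∂_2 = (24 − 7) − 15 = 2, and the invariant factors of ∂_2 are all 1, so H_1 ≅ Z^2.

(K is a triangulation of the torus T^2.)

H_1 = Z^2.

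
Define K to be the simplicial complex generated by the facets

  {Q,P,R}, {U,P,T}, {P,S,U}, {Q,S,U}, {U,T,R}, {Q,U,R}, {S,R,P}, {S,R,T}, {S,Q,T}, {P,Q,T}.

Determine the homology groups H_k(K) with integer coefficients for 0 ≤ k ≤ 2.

We work with the vertex ordering P < Q < R < S < T < U. The simplices of K, each written with vertices in increasing order, are:

  0-simplices (6): P, Q, R, S, T, U
  1-simplices (15): PQ, PR, PS, PT, PU, QR, QS, QT, QU, RS, RT, RU, ST, SU, TU
  2-simplices (10): PQR, PQT, PRS, PSU, PTU, QRU, QST, QSU, RST, RTU

giving chain groups C_0 ≅ Z^6, C_1 ≅ Z^15, C_2 ≅ Z^10.

∂_1: C_1 → C_0 is given by ∂[p,q] = [q] − [p]. For instance
  ∂ST = T − S.
As a 6×15 matrix over Z this has rank 5, with invariant factors (1,1,1,1,1).

∂_2: C_2 → C_1 acts by ∂[p,q,r] = [q,r] − [p,r] + [p,q]. For instance
  ∂PTU = TU − PU + PT,
  ∂PRS = RS − PS + PR.
The resulting 15×10 matrix has rank 10, and its Smith normal form has invariant factors (1,1,1,1,1,1,1,1,1,2).

From H_k ≅ ker(∂_k) / im(∂_{k+1}) we obtain:

  H_0: rank C_0 − rank ∂_1 = 6 − 5 = 1, and the invariant factors of ∂_1 are all 1, so H_0 = Z.
  H_1: rank ker ∂_1 − rank ∂_2 = (15 − 5) − 10 = 0, and ∂_2 has invariant factor 2 > 1, so H_1 = Z/2.
  H_2: rank ker ∂_2 − rank ∂_3 = (10 − 10) − 0 = 0, and there is no ∂_3, so H_2 = 0.

H_0 = Z,  H_1 = Z/2,  H_2 = 0.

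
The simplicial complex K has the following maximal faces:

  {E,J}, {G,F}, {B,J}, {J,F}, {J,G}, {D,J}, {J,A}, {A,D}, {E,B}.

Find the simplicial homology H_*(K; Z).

H_0 ≅ Z,  H_1 ≅ Z^3.

Fix the vertex order A < B < D < E < F < G < J and write every simplex with vertices in increasing order. Then dim K = 1 and the simplices of K are:

  0-simplices (7): A, B, D, E, F, G, J
  1-simplices (9): AD, AJ, BE, BJ, DJ, EJ, FG, FJ, GJ

Hence C_0 ≅ Z^7, C_1 ≅ Z^9.

The boundary map ∂_1: C_1 → C_0 sends each edge [p,q] (with p < q) to q − p. For instance
  ∂FG = G − F.
As a 7×9 matrix over Z this has rank 6, with invariant factors (1,1,1,1,1,1).

From H_k ≅ ker(∂_k) / im(∂_{k+1}) we obtain:

  H_0: rank C_0 − rank ∂_1 = 7 − 6 = 1, and the invariant factors of ∂_1 are all 1, so H_0 = Z.
  H_1: rank ker ∂_1 − rank ∂_2 = (9 − 6) − 0 = 3, and there is no ∂_2, so H_1 = Z^3.

As a check, the Euler characteristic is 7 − 9 = -2, which agrees with 1 − 3 = -2.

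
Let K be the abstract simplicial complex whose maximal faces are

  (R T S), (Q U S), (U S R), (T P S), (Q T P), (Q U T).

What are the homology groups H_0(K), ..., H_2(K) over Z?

Fix the vertex order P < Q < R < S < T < U and write every simplex with vertices in increasing order. Then dim K = 2 and the simplices of K are:

  0-simplices (6): P, Q, R, S, T, U
  1-simplices (12): PQ, PS, PT, QS, QT, QU, RS, RT, RU, ST, SU, TU
  2-simplices (6): PQT, PST, QSU, QTU, RST, RSU

giving chain groups C_0 ≅ Z^6, C_1 ≅ Z^12, C_2 ≅ Z^6.

Boundary ∂_1: C_1 → C_0 maps an edge to its endpoints' difference, ∂[p,q] = q − p. For instance
  ∂SU = U − S.
This gives a 6×12 integer matrix of rank 5; reducing to Smith normal form yields diagonal entries (1,1,1,1,1).

The boundary map ∂_2: C_2 → C_1 sends each 2-simplex [p,q,r] to [q,r] − [p,r] + [p,q]. For instance
  ∂PST = ST − PT + PS,
  ∂QSU = SU − QU + QS.
The resulting 12×6 matrix has rank 6, and its Smith normal form has invariant factors (1,1,1,1,1,1).

Now H_k = ker ∂_k / im ∂_{k+1}, so:

  H_0: rank C_0 − rank ∂_1 = 6 − 5 = 1, and the invariant factors of ∂_1 are all 1, so H_0 = Z.
  H_1: rank ker ∂_1 − rank ∂_2 = (12 − 5) − 6 = 1, and the invariant factors of ∂_2 are all 1, so H_1 = Z.
  H_2: rank ker ∂_2 − rank ∂_3 = (6 − 6) − 0 = 0, and there is no ∂_3, so H_2 = 0.

H_0 ≅ Z,  H_1 ≅ Z,  H_2 = 0.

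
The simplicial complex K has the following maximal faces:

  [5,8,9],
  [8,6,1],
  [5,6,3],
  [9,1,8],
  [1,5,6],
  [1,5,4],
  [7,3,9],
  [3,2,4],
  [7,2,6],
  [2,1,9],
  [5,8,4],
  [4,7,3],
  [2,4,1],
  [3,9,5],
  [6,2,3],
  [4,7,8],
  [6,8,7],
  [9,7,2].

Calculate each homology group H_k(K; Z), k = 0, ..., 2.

H_0 ≅ Z,  H_1 ≅ Z ⊕ Z/2,  H_2 = 0.

We work with the vertex ordering 1 < 2 < 3 < 4 < 5 < 6 < 7 < 8 < 9. The simplices of K, each written with vertices in increasing order, are:

  0-simplices (9): [1], [2], [3], [4], [5], [6], [7], [8], [9]
  1-simplices (27): (27 of them)
  2-simplices (18): [1,2,4], [1,2,9], [1,4,5], [1,5,6], [1,6,8], [1,8,9], [2,3,4], [2,3,6], [2,6,7], [2,7,9], [3,4,7], [3,5,6], [3,5,9], [3,7,9], [4,5,8], [4,7,8], [5,8,9], [6,7,8]

so the chain groups are C_0 ≅ Z^9, C_1 ≅ Z^27, C_2 ≅ Z^18.

Boundary ∂_1: C_1 → C_0 sends each edge [p,q] (with p < q) to q − p.
The resulting 9×27 matrix has rank 8, and its Smith normal form has invariant factors (1,1,1,1,1,1,1,1).

∂_2: C_2 → C_1 acts by ∂[p,q,r] = [q,r] − [p,r] + [p,q]. For instance
  ∂[2,7,9] = [7,9] − [2,9] + [2,7],
  ∂[1,2,9] = [2,9] − [1,9] + [1,2].
The 27×18 boundary matrix has rank 18 and Smith normal form diag(1,1,1,1,1,1,1,1,1,1,1,1,1,1,1,1,1,2).

From H_k ≅ ker(∂_k) / im(∂_{k+1}) we obtain:

  H_0: rank C_0 − rank ∂_1 = 9 − 8 = 1, and the invariant factors of ∂_1 are all 1, so H_0 ≅ Z.
  H_1: rank ker ∂_1 − rank ∂_2 = (27 − 8) − 18 = 1, and ∂_2 has invariant factor 2 > 1, so H_1 ≅ Z ⊕ Z/2.
  H_2: rank ker ∂_2 − rank ∂_3 = (18 − 18) − 0 = 0, and there is no ∂_3, so H_2 ≅ 0.

As a check, the Euler characteristic is 9 − 27 + 18 = 0, which agrees with 1 − 1 + 0 = 0.
(K is a triangulation of the Klein bottle.)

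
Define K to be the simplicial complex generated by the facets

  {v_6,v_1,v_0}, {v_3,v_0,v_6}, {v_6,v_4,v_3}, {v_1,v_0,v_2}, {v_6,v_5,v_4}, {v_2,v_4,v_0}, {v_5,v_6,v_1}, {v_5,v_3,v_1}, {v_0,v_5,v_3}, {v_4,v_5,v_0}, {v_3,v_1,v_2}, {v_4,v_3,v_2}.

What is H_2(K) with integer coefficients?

H_2 = 0.

Fix the vertex order v_0 < v_1 < v_2 < v_3 < v_4 < v_5 < v_6 and write every simplex with vertices in increasing order. Then dim K = 2 and the simplices of K are:

  0-simplices (7): [v_0], [v_1], [v_2], [v_3], [v_4], [v_5], [v_6]
  1-simplices (18): (18 of them)
  2-simplices (12): (12 of them)

so the chain groups are C_0 ≅ Z^7, C_1 ≅ Z^18, C_2 ≅ Z^12.

∂_1: C_1 → C_0 sends each edge [p,q] (with p < q) to q − p. For instance
  ∂[v_3,v_6] = [v_6] − [v_3].
The 7×18 boundary matrix has rank 6 and Smith normal form diag(1,1,1,1,1,1).

Boundary ∂_2: C_2 → C_1 sends each 2-simplex [p,q,r] to [q,r] − [p,r] + [p,q]. For instance
  ∂[v_0,v_3,v_6] = [v_3,v_6] − [v_0,v_6] + [v_0,v_3],
  ∂[v_2,v_3,v_4] = [v_3,v_4] − [v_2,v_4] + [v_2,v_3].
The 18×12 boundary matrix has rank 12 and Smith normal form diag(1,1,1,1,1,1,1,1,1,1,1,2).

From H_k ≅ ker(∂_k) / im(∂_{k+1}) we obtain:

  H_2: rank ker ∂_2 − rank ∂_3 = (12 − 12) − 0 = 0, and there is no ∂_3, so H_2 ≅ 0.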